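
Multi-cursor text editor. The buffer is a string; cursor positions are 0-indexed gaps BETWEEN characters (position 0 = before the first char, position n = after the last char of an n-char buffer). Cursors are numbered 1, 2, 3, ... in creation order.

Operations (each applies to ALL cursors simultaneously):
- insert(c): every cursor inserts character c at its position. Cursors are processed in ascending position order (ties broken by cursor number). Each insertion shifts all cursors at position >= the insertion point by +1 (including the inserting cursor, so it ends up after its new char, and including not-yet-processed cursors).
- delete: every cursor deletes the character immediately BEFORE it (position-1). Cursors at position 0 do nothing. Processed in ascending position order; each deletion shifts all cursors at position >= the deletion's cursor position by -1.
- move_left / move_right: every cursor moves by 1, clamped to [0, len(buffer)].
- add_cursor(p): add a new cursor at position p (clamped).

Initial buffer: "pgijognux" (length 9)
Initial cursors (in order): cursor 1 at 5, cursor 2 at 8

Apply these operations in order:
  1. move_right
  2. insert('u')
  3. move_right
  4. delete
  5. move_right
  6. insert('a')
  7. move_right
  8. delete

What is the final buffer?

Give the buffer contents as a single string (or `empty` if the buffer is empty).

After op 1 (move_right): buffer="pgijognux" (len 9), cursors c1@6 c2@9, authorship .........
After op 2 (insert('u')): buffer="pgijogunuxu" (len 11), cursors c1@7 c2@11, authorship ......1...2
After op 3 (move_right): buffer="pgijogunuxu" (len 11), cursors c1@8 c2@11, authorship ......1...2
After op 4 (delete): buffer="pgijoguux" (len 9), cursors c1@7 c2@9, authorship ......1..
After op 5 (move_right): buffer="pgijoguux" (len 9), cursors c1@8 c2@9, authorship ......1..
After op 6 (insert('a')): buffer="pgijoguuaxa" (len 11), cursors c1@9 c2@11, authorship ......1.1.2
After op 7 (move_right): buffer="pgijoguuaxa" (len 11), cursors c1@10 c2@11, authorship ......1.1.2
After op 8 (delete): buffer="pgijoguua" (len 9), cursors c1@9 c2@9, authorship ......1.1

Answer: pgijoguua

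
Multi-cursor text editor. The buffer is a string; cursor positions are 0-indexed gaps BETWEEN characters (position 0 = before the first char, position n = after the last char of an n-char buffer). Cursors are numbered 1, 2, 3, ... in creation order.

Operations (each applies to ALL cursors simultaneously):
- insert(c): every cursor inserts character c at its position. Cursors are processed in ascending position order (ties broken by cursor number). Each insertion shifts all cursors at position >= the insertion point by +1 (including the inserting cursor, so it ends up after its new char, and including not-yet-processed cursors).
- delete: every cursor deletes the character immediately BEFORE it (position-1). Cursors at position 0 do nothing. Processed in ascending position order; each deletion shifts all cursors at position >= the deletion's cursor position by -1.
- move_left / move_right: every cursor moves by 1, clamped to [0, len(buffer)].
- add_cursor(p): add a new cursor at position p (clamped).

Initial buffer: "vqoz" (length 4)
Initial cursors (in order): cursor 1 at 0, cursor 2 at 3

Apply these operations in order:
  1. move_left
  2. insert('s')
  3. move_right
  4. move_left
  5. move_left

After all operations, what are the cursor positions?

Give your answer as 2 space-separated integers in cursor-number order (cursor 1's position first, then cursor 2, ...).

Answer: 0 3

Derivation:
After op 1 (move_left): buffer="vqoz" (len 4), cursors c1@0 c2@2, authorship ....
After op 2 (insert('s')): buffer="svqsoz" (len 6), cursors c1@1 c2@4, authorship 1..2..
After op 3 (move_right): buffer="svqsoz" (len 6), cursors c1@2 c2@5, authorship 1..2..
After op 4 (move_left): buffer="svqsoz" (len 6), cursors c1@1 c2@4, authorship 1..2..
After op 5 (move_left): buffer="svqsoz" (len 6), cursors c1@0 c2@3, authorship 1..2..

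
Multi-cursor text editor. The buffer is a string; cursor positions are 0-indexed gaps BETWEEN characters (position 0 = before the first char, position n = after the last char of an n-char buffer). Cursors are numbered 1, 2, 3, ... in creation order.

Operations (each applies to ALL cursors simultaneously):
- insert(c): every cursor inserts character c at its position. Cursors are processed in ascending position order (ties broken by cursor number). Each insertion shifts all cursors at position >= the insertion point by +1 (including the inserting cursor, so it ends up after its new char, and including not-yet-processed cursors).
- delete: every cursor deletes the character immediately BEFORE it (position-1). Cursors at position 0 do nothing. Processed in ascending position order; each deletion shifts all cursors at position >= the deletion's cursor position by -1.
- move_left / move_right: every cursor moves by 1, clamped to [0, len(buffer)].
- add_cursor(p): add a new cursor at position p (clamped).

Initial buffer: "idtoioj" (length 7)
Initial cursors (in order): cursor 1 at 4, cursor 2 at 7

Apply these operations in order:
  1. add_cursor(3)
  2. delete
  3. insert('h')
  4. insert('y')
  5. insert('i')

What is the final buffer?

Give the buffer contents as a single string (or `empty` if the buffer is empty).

After op 1 (add_cursor(3)): buffer="idtoioj" (len 7), cursors c3@3 c1@4 c2@7, authorship .......
After op 2 (delete): buffer="idio" (len 4), cursors c1@2 c3@2 c2@4, authorship ....
After op 3 (insert('h')): buffer="idhhioh" (len 7), cursors c1@4 c3@4 c2@7, authorship ..13..2
After op 4 (insert('y')): buffer="idhhyyiohy" (len 10), cursors c1@6 c3@6 c2@10, authorship ..1313..22
After op 5 (insert('i')): buffer="idhhyyiiiohyi" (len 13), cursors c1@8 c3@8 c2@13, authorship ..131313..222

Answer: idhhyyiiiohyi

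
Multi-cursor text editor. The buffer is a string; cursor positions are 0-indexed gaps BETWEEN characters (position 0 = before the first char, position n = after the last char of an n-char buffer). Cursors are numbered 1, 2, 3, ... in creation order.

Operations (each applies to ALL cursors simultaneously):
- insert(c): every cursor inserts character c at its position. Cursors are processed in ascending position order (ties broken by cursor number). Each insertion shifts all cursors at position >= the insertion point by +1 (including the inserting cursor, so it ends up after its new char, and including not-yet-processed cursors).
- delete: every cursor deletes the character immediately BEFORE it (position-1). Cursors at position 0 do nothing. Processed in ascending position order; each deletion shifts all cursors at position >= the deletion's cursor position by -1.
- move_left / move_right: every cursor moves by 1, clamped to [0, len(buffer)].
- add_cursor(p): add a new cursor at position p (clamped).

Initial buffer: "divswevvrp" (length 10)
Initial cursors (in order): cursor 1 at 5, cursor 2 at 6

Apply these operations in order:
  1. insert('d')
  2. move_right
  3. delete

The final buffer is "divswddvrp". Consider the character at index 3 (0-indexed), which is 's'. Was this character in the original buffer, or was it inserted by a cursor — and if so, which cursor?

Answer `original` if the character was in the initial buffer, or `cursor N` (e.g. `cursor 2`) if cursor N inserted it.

Answer: original

Derivation:
After op 1 (insert('d')): buffer="divswdedvvrp" (len 12), cursors c1@6 c2@8, authorship .....1.2....
After op 2 (move_right): buffer="divswdedvvrp" (len 12), cursors c1@7 c2@9, authorship .....1.2....
After op 3 (delete): buffer="divswddvrp" (len 10), cursors c1@6 c2@7, authorship .....12...
Authorship (.=original, N=cursor N): . . . . . 1 2 . . .
Index 3: author = original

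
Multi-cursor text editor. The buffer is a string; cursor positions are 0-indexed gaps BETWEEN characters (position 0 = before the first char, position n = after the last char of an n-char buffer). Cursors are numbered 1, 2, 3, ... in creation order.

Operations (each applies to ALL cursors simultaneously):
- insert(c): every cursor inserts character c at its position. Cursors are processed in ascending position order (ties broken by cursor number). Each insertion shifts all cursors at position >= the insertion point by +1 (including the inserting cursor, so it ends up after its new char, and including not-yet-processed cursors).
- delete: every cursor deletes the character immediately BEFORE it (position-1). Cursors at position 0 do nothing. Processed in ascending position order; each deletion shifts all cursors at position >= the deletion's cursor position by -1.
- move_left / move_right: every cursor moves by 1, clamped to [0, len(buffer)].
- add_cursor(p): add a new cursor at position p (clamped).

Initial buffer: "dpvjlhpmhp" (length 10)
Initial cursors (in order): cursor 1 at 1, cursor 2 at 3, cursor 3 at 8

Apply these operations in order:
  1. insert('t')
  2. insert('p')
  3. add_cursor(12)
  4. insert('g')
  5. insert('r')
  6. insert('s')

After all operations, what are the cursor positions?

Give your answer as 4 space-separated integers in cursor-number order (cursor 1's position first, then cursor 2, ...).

After op 1 (insert('t')): buffer="dtpvtjlhpmthp" (len 13), cursors c1@2 c2@5 c3@11, authorship .1..2.....3..
After op 2 (insert('p')): buffer="dtppvtpjlhpmtphp" (len 16), cursors c1@3 c2@7 c3@14, authorship .11..22.....33..
After op 3 (add_cursor(12)): buffer="dtppvtpjlhpmtphp" (len 16), cursors c1@3 c2@7 c4@12 c3@14, authorship .11..22.....33..
After op 4 (insert('g')): buffer="dtpgpvtpgjlhpmgtpghp" (len 20), cursors c1@4 c2@9 c4@15 c3@18, authorship .111..222.....4333..
After op 5 (insert('r')): buffer="dtpgrpvtpgrjlhpmgrtpgrhp" (len 24), cursors c1@5 c2@11 c4@18 c3@22, authorship .1111..2222.....443333..
After op 6 (insert('s')): buffer="dtpgrspvtpgrsjlhpmgrstpgrshp" (len 28), cursors c1@6 c2@13 c4@21 c3@26, authorship .11111..22222.....44433333..

Answer: 6 13 26 21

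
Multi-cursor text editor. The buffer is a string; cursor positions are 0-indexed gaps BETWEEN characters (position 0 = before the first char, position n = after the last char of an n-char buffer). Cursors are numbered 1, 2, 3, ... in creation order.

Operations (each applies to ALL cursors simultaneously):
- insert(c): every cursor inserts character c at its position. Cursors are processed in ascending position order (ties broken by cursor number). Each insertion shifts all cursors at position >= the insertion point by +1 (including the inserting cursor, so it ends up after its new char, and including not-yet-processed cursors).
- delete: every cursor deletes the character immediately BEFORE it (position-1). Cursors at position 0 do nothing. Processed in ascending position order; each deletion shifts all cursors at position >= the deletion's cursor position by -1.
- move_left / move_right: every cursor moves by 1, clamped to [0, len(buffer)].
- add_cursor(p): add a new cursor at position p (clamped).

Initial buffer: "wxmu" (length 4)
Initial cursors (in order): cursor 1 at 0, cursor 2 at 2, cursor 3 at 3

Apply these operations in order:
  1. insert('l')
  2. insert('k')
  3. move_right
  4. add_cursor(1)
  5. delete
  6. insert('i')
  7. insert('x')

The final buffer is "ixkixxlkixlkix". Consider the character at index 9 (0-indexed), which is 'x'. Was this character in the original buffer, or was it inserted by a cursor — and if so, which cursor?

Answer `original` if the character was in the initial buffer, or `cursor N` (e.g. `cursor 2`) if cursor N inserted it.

After op 1 (insert('l')): buffer="lwxlmlu" (len 7), cursors c1@1 c2@4 c3@6, authorship 1..2.3.
After op 2 (insert('k')): buffer="lkwxlkmlku" (len 10), cursors c1@2 c2@6 c3@9, authorship 11..22.33.
After op 3 (move_right): buffer="lkwxlkmlku" (len 10), cursors c1@3 c2@7 c3@10, authorship 11..22.33.
After op 4 (add_cursor(1)): buffer="lkwxlkmlku" (len 10), cursors c4@1 c1@3 c2@7 c3@10, authorship 11..22.33.
After op 5 (delete): buffer="kxlklk" (len 6), cursors c4@0 c1@1 c2@4 c3@6, authorship 1.2233
After op 6 (insert('i')): buffer="ikixlkilki" (len 10), cursors c4@1 c1@3 c2@7 c3@10, authorship 411.222333
After op 7 (insert('x')): buffer="ixkixxlkixlkix" (len 14), cursors c4@2 c1@5 c2@10 c3@14, authorship 44111.22223333
Authorship (.=original, N=cursor N): 4 4 1 1 1 . 2 2 2 2 3 3 3 3
Index 9: author = 2

Answer: cursor 2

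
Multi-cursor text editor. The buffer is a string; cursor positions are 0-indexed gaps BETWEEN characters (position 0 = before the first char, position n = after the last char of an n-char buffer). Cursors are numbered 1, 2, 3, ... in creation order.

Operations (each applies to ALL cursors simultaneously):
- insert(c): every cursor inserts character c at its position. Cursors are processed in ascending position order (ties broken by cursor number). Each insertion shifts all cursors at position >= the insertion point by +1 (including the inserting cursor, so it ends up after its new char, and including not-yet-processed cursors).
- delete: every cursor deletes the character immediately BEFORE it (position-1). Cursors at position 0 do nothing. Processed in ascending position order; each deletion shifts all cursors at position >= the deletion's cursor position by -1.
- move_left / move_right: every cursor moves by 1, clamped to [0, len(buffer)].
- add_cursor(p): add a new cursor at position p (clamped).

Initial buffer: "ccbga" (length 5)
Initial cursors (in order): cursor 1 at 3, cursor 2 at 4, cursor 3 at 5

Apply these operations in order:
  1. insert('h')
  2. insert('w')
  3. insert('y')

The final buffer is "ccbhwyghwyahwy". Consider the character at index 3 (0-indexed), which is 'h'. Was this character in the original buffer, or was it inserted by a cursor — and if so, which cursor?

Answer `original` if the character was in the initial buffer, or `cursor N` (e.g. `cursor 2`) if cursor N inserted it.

After op 1 (insert('h')): buffer="ccbhghah" (len 8), cursors c1@4 c2@6 c3@8, authorship ...1.2.3
After op 2 (insert('w')): buffer="ccbhwghwahw" (len 11), cursors c1@5 c2@8 c3@11, authorship ...11.22.33
After op 3 (insert('y')): buffer="ccbhwyghwyahwy" (len 14), cursors c1@6 c2@10 c3@14, authorship ...111.222.333
Authorship (.=original, N=cursor N): . . . 1 1 1 . 2 2 2 . 3 3 3
Index 3: author = 1

Answer: cursor 1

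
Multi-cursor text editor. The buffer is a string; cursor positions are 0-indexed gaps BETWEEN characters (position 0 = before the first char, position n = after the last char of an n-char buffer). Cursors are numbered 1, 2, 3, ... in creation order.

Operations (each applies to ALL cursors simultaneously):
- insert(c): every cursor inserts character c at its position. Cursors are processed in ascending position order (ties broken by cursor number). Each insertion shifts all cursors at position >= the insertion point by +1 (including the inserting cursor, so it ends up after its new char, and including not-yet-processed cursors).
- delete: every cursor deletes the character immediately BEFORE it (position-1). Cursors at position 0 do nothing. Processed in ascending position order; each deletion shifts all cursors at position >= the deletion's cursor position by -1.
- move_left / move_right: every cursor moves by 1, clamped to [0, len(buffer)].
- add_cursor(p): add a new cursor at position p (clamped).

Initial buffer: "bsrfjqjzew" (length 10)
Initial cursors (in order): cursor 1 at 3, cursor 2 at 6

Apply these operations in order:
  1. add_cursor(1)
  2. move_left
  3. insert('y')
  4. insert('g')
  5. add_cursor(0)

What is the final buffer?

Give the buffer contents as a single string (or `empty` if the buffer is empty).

After op 1 (add_cursor(1)): buffer="bsrfjqjzew" (len 10), cursors c3@1 c1@3 c2@6, authorship ..........
After op 2 (move_left): buffer="bsrfjqjzew" (len 10), cursors c3@0 c1@2 c2@5, authorship ..........
After op 3 (insert('y')): buffer="ybsyrfjyqjzew" (len 13), cursors c3@1 c1@4 c2@8, authorship 3..1...2.....
After op 4 (insert('g')): buffer="ygbsygrfjygqjzew" (len 16), cursors c3@2 c1@6 c2@11, authorship 33..11...22.....
After op 5 (add_cursor(0)): buffer="ygbsygrfjygqjzew" (len 16), cursors c4@0 c3@2 c1@6 c2@11, authorship 33..11...22.....

Answer: ygbsygrfjygqjzew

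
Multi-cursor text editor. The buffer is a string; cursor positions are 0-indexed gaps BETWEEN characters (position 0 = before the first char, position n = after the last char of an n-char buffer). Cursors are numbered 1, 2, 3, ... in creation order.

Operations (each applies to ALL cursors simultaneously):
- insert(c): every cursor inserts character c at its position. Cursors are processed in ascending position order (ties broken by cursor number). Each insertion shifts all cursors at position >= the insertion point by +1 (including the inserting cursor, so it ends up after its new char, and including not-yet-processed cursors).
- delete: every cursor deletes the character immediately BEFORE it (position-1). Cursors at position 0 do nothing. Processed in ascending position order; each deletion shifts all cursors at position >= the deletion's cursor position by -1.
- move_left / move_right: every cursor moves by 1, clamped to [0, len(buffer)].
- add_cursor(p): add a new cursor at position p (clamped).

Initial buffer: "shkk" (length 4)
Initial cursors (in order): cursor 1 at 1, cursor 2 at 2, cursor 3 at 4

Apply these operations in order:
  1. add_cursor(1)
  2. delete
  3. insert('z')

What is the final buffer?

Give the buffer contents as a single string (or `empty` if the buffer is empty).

After op 1 (add_cursor(1)): buffer="shkk" (len 4), cursors c1@1 c4@1 c2@2 c3@4, authorship ....
After op 2 (delete): buffer="k" (len 1), cursors c1@0 c2@0 c4@0 c3@1, authorship .
After op 3 (insert('z')): buffer="zzzkz" (len 5), cursors c1@3 c2@3 c4@3 c3@5, authorship 124.3

Answer: zzzkz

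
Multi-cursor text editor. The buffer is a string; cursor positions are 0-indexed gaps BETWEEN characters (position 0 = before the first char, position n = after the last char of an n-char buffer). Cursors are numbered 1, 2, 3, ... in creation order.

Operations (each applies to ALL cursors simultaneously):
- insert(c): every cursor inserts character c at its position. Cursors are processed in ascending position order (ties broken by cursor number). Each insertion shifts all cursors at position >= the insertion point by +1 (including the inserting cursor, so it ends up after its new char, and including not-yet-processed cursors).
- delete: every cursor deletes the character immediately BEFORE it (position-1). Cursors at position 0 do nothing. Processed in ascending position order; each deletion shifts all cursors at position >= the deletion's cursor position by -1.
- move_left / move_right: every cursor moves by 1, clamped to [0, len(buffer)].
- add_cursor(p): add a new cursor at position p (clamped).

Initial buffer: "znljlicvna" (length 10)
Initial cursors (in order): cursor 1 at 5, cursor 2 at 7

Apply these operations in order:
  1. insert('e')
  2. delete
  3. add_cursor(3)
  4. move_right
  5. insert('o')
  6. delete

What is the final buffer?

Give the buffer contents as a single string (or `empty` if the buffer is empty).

After op 1 (insert('e')): buffer="znljleicevna" (len 12), cursors c1@6 c2@9, authorship .....1..2...
After op 2 (delete): buffer="znljlicvna" (len 10), cursors c1@5 c2@7, authorship ..........
After op 3 (add_cursor(3)): buffer="znljlicvna" (len 10), cursors c3@3 c1@5 c2@7, authorship ..........
After op 4 (move_right): buffer="znljlicvna" (len 10), cursors c3@4 c1@6 c2@8, authorship ..........
After op 5 (insert('o')): buffer="znljoliocvona" (len 13), cursors c3@5 c1@8 c2@11, authorship ....3..1..2..
After op 6 (delete): buffer="znljlicvna" (len 10), cursors c3@4 c1@6 c2@8, authorship ..........

Answer: znljlicvna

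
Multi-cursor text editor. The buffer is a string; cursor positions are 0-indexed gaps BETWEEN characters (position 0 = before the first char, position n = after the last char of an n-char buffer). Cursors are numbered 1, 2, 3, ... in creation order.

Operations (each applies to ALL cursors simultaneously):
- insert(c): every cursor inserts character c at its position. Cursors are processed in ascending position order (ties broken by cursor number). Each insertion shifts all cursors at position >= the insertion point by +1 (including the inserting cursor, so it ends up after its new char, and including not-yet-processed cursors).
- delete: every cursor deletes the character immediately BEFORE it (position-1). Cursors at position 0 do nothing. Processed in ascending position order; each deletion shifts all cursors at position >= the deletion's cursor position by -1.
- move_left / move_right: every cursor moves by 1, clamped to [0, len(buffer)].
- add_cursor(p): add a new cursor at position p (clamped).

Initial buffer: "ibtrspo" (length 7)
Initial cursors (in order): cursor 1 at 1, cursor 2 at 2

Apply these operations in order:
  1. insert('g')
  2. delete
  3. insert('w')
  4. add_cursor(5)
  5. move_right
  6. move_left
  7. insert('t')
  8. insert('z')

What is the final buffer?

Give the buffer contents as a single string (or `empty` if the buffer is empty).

Answer: iwtzbwtzttzrspo

Derivation:
After op 1 (insert('g')): buffer="igbgtrspo" (len 9), cursors c1@2 c2@4, authorship .1.2.....
After op 2 (delete): buffer="ibtrspo" (len 7), cursors c1@1 c2@2, authorship .......
After op 3 (insert('w')): buffer="iwbwtrspo" (len 9), cursors c1@2 c2@4, authorship .1.2.....
After op 4 (add_cursor(5)): buffer="iwbwtrspo" (len 9), cursors c1@2 c2@4 c3@5, authorship .1.2.....
After op 5 (move_right): buffer="iwbwtrspo" (len 9), cursors c1@3 c2@5 c3@6, authorship .1.2.....
After op 6 (move_left): buffer="iwbwtrspo" (len 9), cursors c1@2 c2@4 c3@5, authorship .1.2.....
After op 7 (insert('t')): buffer="iwtbwtttrspo" (len 12), cursors c1@3 c2@6 c3@8, authorship .11.22.3....
After op 8 (insert('z')): buffer="iwtzbwtzttzrspo" (len 15), cursors c1@4 c2@8 c3@11, authorship .111.222.33....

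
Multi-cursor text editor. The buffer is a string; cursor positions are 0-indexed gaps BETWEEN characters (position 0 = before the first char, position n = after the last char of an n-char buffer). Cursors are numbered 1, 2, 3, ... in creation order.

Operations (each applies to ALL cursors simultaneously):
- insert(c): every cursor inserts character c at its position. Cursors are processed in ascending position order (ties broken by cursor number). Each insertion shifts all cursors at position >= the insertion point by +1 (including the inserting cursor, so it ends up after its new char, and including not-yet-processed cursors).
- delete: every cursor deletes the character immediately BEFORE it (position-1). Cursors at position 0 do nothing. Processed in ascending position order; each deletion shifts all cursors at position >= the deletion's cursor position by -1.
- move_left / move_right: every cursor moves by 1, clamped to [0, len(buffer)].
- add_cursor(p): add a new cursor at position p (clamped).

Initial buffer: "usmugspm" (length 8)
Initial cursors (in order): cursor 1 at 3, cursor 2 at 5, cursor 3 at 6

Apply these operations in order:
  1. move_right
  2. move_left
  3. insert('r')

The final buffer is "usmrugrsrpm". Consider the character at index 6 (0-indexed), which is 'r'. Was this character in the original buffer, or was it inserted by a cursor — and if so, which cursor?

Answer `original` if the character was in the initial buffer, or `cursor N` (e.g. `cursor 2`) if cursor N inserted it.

After op 1 (move_right): buffer="usmugspm" (len 8), cursors c1@4 c2@6 c3@7, authorship ........
After op 2 (move_left): buffer="usmugspm" (len 8), cursors c1@3 c2@5 c3@6, authorship ........
After op 3 (insert('r')): buffer="usmrugrsrpm" (len 11), cursors c1@4 c2@7 c3@9, authorship ...1..2.3..
Authorship (.=original, N=cursor N): . . . 1 . . 2 . 3 . .
Index 6: author = 2

Answer: cursor 2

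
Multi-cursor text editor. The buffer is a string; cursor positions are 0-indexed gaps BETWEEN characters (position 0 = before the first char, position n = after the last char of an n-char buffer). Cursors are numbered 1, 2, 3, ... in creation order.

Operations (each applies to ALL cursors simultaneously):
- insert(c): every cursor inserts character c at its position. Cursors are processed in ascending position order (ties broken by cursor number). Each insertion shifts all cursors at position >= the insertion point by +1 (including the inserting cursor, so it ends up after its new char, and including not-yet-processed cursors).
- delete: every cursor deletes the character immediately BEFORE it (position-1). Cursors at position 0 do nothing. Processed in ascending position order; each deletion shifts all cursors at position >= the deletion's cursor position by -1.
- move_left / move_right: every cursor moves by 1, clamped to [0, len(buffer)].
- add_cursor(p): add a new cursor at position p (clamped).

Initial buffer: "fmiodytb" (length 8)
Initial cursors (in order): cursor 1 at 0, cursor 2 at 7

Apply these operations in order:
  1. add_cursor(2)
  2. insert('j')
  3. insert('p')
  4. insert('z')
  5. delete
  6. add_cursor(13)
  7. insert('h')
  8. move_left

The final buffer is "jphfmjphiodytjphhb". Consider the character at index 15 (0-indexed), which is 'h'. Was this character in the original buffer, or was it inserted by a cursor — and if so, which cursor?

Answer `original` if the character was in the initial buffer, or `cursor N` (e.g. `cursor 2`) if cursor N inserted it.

After op 1 (add_cursor(2)): buffer="fmiodytb" (len 8), cursors c1@0 c3@2 c2@7, authorship ........
After op 2 (insert('j')): buffer="jfmjiodytjb" (len 11), cursors c1@1 c3@4 c2@10, authorship 1..3.....2.
After op 3 (insert('p')): buffer="jpfmjpiodytjpb" (len 14), cursors c1@2 c3@6 c2@13, authorship 11..33.....22.
After op 4 (insert('z')): buffer="jpzfmjpziodytjpzb" (len 17), cursors c1@3 c3@8 c2@16, authorship 111..333.....222.
After op 5 (delete): buffer="jpfmjpiodytjpb" (len 14), cursors c1@2 c3@6 c2@13, authorship 11..33.....22.
After op 6 (add_cursor(13)): buffer="jpfmjpiodytjpb" (len 14), cursors c1@2 c3@6 c2@13 c4@13, authorship 11..33.....22.
After op 7 (insert('h')): buffer="jphfmjphiodytjphhb" (len 18), cursors c1@3 c3@8 c2@17 c4@17, authorship 111..333.....2224.
After op 8 (move_left): buffer="jphfmjphiodytjphhb" (len 18), cursors c1@2 c3@7 c2@16 c4@16, authorship 111..333.....2224.
Authorship (.=original, N=cursor N): 1 1 1 . . 3 3 3 . . . . . 2 2 2 4 .
Index 15: author = 2

Answer: cursor 2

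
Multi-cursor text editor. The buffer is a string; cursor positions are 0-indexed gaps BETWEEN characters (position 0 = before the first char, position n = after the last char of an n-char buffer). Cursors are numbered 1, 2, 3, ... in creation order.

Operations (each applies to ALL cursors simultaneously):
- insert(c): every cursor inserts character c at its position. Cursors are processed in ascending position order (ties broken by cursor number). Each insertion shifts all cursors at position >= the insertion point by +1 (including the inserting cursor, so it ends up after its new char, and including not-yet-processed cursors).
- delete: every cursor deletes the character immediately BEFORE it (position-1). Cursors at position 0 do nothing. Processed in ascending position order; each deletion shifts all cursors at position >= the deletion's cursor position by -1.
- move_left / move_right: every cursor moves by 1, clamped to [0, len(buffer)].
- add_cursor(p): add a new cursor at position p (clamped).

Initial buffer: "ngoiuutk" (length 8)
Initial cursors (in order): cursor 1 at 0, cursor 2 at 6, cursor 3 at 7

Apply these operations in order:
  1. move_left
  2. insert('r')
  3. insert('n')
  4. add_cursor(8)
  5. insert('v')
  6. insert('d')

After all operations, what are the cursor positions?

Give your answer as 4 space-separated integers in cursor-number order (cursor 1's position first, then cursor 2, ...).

Answer: 4 15 20 12

Derivation:
After op 1 (move_left): buffer="ngoiuutk" (len 8), cursors c1@0 c2@5 c3@6, authorship ........
After op 2 (insert('r')): buffer="rngoiururtk" (len 11), cursors c1@1 c2@7 c3@9, authorship 1.....2.3..
After op 3 (insert('n')): buffer="rnngoiurnurntk" (len 14), cursors c1@2 c2@9 c3@12, authorship 11.....22.33..
After op 4 (add_cursor(8)): buffer="rnngoiurnurntk" (len 14), cursors c1@2 c4@8 c2@9 c3@12, authorship 11.....22.33..
After op 5 (insert('v')): buffer="rnvngoiurvnvurnvtk" (len 18), cursors c1@3 c4@10 c2@12 c3@16, authorship 111.....2422.333..
After op 6 (insert('d')): buffer="rnvdngoiurvdnvdurnvdtk" (len 22), cursors c1@4 c4@12 c2@15 c3@20, authorship 1111.....244222.3333..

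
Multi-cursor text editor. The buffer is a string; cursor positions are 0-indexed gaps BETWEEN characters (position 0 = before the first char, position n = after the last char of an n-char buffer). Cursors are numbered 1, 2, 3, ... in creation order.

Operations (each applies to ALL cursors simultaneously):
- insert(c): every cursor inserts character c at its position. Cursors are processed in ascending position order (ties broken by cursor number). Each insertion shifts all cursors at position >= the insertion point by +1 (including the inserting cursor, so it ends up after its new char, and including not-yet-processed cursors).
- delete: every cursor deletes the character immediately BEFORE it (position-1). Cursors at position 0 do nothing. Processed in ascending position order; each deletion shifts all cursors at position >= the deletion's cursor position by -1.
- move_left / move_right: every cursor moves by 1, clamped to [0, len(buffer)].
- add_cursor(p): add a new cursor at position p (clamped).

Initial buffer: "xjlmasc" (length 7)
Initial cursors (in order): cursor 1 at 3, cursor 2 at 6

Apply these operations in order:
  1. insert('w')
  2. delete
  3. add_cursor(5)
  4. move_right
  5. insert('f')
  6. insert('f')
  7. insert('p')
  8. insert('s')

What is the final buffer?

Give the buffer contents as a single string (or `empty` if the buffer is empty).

Answer: xjlmffpsasffpscffps

Derivation:
After op 1 (insert('w')): buffer="xjlwmaswc" (len 9), cursors c1@4 c2@8, authorship ...1...2.
After op 2 (delete): buffer="xjlmasc" (len 7), cursors c1@3 c2@6, authorship .......
After op 3 (add_cursor(5)): buffer="xjlmasc" (len 7), cursors c1@3 c3@5 c2@6, authorship .......
After op 4 (move_right): buffer="xjlmasc" (len 7), cursors c1@4 c3@6 c2@7, authorship .......
After op 5 (insert('f')): buffer="xjlmfasfcf" (len 10), cursors c1@5 c3@8 c2@10, authorship ....1..3.2
After op 6 (insert('f')): buffer="xjlmffasffcff" (len 13), cursors c1@6 c3@10 c2@13, authorship ....11..33.22
After op 7 (insert('p')): buffer="xjlmffpasffpcffp" (len 16), cursors c1@7 c3@12 c2@16, authorship ....111..333.222
After op 8 (insert('s')): buffer="xjlmffpsasffpscffps" (len 19), cursors c1@8 c3@14 c2@19, authorship ....1111..3333.2222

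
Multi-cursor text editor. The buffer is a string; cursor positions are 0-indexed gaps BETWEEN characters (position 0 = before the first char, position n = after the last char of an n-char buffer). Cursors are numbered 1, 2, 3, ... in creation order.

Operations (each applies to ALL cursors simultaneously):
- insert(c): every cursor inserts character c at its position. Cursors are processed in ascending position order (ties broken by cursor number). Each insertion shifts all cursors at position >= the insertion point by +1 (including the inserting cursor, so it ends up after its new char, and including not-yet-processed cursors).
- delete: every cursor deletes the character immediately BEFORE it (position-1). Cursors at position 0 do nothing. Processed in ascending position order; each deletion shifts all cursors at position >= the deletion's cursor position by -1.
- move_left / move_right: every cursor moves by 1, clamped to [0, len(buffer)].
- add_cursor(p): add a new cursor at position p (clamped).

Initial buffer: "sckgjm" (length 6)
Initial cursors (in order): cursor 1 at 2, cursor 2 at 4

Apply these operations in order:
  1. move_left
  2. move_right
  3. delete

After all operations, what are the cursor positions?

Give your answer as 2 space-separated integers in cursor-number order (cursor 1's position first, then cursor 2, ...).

Answer: 1 2

Derivation:
After op 1 (move_left): buffer="sckgjm" (len 6), cursors c1@1 c2@3, authorship ......
After op 2 (move_right): buffer="sckgjm" (len 6), cursors c1@2 c2@4, authorship ......
After op 3 (delete): buffer="skjm" (len 4), cursors c1@1 c2@2, authorship ....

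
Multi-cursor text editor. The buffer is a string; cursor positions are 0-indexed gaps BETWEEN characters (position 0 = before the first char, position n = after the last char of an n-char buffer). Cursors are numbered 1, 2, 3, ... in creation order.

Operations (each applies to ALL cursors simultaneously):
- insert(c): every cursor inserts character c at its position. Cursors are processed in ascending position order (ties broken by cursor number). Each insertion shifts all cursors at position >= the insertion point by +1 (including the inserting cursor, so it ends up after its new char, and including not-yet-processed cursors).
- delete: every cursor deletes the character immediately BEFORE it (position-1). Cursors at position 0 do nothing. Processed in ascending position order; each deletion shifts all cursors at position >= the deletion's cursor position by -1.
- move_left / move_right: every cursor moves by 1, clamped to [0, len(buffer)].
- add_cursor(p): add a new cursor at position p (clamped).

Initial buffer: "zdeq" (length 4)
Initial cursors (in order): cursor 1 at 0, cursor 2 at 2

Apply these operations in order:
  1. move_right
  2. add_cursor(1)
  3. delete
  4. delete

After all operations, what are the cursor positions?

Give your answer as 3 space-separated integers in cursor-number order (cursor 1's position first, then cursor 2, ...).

Answer: 0 0 0

Derivation:
After op 1 (move_right): buffer="zdeq" (len 4), cursors c1@1 c2@3, authorship ....
After op 2 (add_cursor(1)): buffer="zdeq" (len 4), cursors c1@1 c3@1 c2@3, authorship ....
After op 3 (delete): buffer="dq" (len 2), cursors c1@0 c3@0 c2@1, authorship ..
After op 4 (delete): buffer="q" (len 1), cursors c1@0 c2@0 c3@0, authorship .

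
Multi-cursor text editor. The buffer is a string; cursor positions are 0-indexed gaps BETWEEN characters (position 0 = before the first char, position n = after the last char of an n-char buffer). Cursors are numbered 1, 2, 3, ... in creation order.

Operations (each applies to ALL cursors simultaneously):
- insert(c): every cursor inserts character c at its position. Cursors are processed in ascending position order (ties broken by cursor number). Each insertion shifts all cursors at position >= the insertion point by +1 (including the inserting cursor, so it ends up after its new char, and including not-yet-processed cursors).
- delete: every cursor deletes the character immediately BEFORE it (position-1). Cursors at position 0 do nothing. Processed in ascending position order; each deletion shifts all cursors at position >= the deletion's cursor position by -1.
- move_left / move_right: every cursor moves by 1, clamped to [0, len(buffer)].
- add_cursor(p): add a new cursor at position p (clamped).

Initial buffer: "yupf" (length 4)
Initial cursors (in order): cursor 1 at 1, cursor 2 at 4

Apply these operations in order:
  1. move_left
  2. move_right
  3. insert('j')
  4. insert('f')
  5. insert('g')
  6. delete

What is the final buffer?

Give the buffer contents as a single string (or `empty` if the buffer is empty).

After op 1 (move_left): buffer="yupf" (len 4), cursors c1@0 c2@3, authorship ....
After op 2 (move_right): buffer="yupf" (len 4), cursors c1@1 c2@4, authorship ....
After op 3 (insert('j')): buffer="yjupfj" (len 6), cursors c1@2 c2@6, authorship .1...2
After op 4 (insert('f')): buffer="yjfupfjf" (len 8), cursors c1@3 c2@8, authorship .11...22
After op 5 (insert('g')): buffer="yjfgupfjfg" (len 10), cursors c1@4 c2@10, authorship .111...222
After op 6 (delete): buffer="yjfupfjf" (len 8), cursors c1@3 c2@8, authorship .11...22

Answer: yjfupfjf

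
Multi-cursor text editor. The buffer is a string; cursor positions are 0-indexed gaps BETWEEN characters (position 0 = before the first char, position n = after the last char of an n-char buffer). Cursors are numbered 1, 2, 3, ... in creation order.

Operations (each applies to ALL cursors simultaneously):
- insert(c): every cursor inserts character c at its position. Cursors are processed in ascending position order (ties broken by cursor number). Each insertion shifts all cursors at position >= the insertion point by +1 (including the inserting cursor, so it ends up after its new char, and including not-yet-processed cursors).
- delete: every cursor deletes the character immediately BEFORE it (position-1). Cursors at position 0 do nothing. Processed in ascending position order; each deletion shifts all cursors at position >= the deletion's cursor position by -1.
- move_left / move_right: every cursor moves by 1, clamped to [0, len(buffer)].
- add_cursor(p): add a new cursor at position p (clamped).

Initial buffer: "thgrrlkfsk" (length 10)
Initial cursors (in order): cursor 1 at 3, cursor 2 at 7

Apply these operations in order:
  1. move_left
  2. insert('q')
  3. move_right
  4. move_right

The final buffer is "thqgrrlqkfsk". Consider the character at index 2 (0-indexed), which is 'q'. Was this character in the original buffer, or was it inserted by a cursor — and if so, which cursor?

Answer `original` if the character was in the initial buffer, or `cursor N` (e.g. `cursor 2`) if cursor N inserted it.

After op 1 (move_left): buffer="thgrrlkfsk" (len 10), cursors c1@2 c2@6, authorship ..........
After op 2 (insert('q')): buffer="thqgrrlqkfsk" (len 12), cursors c1@3 c2@8, authorship ..1....2....
After op 3 (move_right): buffer="thqgrrlqkfsk" (len 12), cursors c1@4 c2@9, authorship ..1....2....
After op 4 (move_right): buffer="thqgrrlqkfsk" (len 12), cursors c1@5 c2@10, authorship ..1....2....
Authorship (.=original, N=cursor N): . . 1 . . . . 2 . . . .
Index 2: author = 1

Answer: cursor 1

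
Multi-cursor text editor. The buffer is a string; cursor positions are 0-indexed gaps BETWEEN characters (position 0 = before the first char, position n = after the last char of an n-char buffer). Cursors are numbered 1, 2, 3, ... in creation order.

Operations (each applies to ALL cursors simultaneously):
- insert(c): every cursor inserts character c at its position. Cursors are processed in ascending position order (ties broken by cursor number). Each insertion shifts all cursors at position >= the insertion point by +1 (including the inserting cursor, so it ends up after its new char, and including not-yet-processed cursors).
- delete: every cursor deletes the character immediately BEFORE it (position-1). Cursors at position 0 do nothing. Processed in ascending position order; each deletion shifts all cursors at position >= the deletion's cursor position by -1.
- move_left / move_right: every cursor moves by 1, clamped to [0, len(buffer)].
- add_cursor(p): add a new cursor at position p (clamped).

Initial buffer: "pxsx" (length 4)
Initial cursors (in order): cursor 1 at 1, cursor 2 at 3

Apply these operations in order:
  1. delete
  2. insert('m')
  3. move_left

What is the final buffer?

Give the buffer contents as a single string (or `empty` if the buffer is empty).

Answer: mxmx

Derivation:
After op 1 (delete): buffer="xx" (len 2), cursors c1@0 c2@1, authorship ..
After op 2 (insert('m')): buffer="mxmx" (len 4), cursors c1@1 c2@3, authorship 1.2.
After op 3 (move_left): buffer="mxmx" (len 4), cursors c1@0 c2@2, authorship 1.2.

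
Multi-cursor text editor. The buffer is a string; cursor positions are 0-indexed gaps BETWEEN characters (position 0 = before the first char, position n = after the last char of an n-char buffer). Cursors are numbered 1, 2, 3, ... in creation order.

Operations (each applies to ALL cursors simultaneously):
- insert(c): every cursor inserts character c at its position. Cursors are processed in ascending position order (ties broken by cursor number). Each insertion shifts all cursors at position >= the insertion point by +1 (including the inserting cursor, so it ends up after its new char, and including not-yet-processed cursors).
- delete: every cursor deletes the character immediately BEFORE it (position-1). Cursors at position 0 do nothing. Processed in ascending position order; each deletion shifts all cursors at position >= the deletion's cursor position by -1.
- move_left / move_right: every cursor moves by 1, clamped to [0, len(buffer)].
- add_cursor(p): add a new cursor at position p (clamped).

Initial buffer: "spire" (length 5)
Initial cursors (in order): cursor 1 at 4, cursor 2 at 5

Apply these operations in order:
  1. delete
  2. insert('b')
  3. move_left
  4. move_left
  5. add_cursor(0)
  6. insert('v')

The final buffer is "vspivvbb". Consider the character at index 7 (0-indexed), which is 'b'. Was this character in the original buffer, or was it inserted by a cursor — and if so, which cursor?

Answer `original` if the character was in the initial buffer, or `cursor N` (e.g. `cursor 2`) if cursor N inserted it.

Answer: cursor 2

Derivation:
After op 1 (delete): buffer="spi" (len 3), cursors c1@3 c2@3, authorship ...
After op 2 (insert('b')): buffer="spibb" (len 5), cursors c1@5 c2@5, authorship ...12
After op 3 (move_left): buffer="spibb" (len 5), cursors c1@4 c2@4, authorship ...12
After op 4 (move_left): buffer="spibb" (len 5), cursors c1@3 c2@3, authorship ...12
After op 5 (add_cursor(0)): buffer="spibb" (len 5), cursors c3@0 c1@3 c2@3, authorship ...12
After op 6 (insert('v')): buffer="vspivvbb" (len 8), cursors c3@1 c1@6 c2@6, authorship 3...1212
Authorship (.=original, N=cursor N): 3 . . . 1 2 1 2
Index 7: author = 2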